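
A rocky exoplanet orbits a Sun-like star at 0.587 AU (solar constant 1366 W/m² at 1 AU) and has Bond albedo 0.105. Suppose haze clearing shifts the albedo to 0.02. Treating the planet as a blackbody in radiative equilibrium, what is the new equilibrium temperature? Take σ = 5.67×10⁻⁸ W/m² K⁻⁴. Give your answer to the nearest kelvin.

362 K

Flux at the orbit: S = 1366/(0.587)² = 3964 W/m².
With the new albedo, S(1−α₂)/4 = 971.3 W/m², so T₂ = 361.8 K.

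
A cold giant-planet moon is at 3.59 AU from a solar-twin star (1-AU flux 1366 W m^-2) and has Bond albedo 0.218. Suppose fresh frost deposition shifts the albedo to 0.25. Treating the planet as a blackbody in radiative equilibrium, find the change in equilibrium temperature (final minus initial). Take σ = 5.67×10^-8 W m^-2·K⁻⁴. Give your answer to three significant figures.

-1.44 K

Irradiance scales as 1/d², so S = 1366 W m^-2 × (1/3.59)² = 106.0 W m^-2.
Initial: T₁ = [S(1−0.218)/(4σ)]^(1/4) = 138.3 K.
With α = 0.25, T₂ = 136.8 K.
ΔT = T₂ − T₁ = -1.437 K.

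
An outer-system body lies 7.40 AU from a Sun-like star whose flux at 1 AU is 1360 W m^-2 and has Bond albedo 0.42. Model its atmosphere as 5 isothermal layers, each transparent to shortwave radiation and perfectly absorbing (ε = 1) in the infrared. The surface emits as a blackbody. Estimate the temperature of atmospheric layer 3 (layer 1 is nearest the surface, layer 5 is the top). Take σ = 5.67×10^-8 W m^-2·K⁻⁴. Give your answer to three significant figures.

117 K

Flux at the orbit: S = 1360/(7.40)² = 24.84 W m^-2.
Top-of-atmosphere balance: σT_e⁴ = S(1−α)/4 = 3.601 W m^-2 → T_e = 89.27 K.
Each opaque layer satisfies 2T_j⁴ = T_{j−1}⁴ + T_{j+1}⁴, giving T_k⁴ = (N+1−k)T_e⁴.
T_3 = (3)^(1/4)·89.27 = 117.5 K.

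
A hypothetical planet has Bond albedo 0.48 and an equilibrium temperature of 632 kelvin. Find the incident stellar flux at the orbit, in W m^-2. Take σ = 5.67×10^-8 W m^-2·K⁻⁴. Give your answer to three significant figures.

Invert the energy balance for S: S = 4σT⁴/(1−α).
The emitted flux is σT⁴ = 9046 W m^-2.
S = 4·9046/0.52 = 69580 W m^-2.

69600 W m^-2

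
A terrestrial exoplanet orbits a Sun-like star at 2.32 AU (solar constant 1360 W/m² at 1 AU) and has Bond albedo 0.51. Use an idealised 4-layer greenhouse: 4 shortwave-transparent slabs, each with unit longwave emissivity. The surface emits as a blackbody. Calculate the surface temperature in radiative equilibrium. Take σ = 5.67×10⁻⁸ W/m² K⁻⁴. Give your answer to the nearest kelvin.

229 K

By the inverse-square law, S = 1360/2.32² = 252.7 W/m².
Top-of-atmosphere balance: σT_e⁴ = S(1−α)/4 = 30.95 W/m² → T_e = 152.9 K.
For an N-layer opaque stack, T_s⁴ = (N+1)T_e⁴, hence T_s = (5)^(1/4)×152.9 K = 228.6 K.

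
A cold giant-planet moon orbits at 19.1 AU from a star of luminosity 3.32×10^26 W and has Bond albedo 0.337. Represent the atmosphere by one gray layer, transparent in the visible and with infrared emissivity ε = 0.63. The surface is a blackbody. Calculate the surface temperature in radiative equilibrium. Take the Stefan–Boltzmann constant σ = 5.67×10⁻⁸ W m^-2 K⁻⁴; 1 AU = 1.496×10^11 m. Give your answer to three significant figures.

d = 19.1 × 1.496×10^11 m = 2.857×10^12 m.
Spreading L over a sphere of radius d: S = 3.32×10^26/(4π·2.86×10^12²) = 3.236 W m^-2.
Effective emission temperature (TOA balance): σT_e⁴ = S(1−α)/4 = 0.5364 W m^-2 → T_e = 55.46 K.
Surface balance with a leaky layer gives σT_s⁴ = σT_e⁴·2/(2−ε), so T_s = T_e·[2/(2−0.63)]^(1/4) = 60.96 K.

61.0 K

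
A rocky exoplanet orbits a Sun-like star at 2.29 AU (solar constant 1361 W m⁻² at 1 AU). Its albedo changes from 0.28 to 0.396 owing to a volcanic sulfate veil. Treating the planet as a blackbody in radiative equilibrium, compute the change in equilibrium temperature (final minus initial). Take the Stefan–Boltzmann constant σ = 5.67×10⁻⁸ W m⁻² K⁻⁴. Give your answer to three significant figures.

-7.28 K

Irradiance scales as 1/d², so S = 1361 W m⁻² × (1/2.29)² = 259.5 W m⁻².
Before: T₁ = [259.5·0.72/(4σ)]^(1/4) = 169.4 K.
With α = 0.396, T₂ = 162.1 K.
ΔT = T₂ − T₁ = -7.280 K.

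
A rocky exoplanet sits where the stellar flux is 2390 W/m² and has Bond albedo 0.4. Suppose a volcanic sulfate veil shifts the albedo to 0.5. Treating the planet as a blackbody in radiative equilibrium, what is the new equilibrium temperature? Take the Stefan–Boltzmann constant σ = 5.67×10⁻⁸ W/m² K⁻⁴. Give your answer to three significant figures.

With the new albedo, S(1−α₂)/4 = 298.8 W/m², so T₂ = 269.4 K.

269 kelvin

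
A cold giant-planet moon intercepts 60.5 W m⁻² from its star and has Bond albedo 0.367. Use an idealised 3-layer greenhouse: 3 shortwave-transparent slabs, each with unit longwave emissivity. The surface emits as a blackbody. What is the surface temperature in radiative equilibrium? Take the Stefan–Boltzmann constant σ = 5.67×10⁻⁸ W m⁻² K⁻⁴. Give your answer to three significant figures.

OLR = S(1−α)/4 = 9.574 W m⁻²; the top layer radiates at T_e = 114.0 K.
For an N-layer opaque stack, T_s⁴ = (N+1)T_e⁴, hence T_s = (4)^(1/4)×114.0 K = 161.2 K.

161 kelvin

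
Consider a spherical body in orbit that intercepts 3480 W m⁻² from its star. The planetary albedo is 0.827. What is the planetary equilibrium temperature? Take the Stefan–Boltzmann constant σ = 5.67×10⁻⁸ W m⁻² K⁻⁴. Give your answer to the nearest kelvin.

Averaging over the sphere, the absorbed flux is S(1−α)/4 = 150.5 W m⁻².
Set σT⁴ = 150.5 → T = (150.5/σ)^(1/4) = 227.0 K.

227 K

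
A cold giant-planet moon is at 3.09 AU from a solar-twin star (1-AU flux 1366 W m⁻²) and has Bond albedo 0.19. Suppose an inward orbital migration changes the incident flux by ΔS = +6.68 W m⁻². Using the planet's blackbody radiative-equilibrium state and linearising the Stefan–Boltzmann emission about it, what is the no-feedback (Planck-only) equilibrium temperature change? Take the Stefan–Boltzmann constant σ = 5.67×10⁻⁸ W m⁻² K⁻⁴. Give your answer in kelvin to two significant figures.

Flux at the orbit: S = 1366/(3.09)² = 143.1 W m⁻².
The baseline emission temperature is T_e = 150.3 K.
Only a fraction (1−α) is absorbed and it's spread over 4πR², so ΔF = (1−α)ΔS/4 = 1.353 W m⁻².
Planck response: λ_P = 4σT_e³ = 4·5.67×10⁻⁸·(150.3)³ = 0.7708 W m⁻²/K.
So ΔT₀ = 1.353/0.7708 = 1.75 K.

1.8 K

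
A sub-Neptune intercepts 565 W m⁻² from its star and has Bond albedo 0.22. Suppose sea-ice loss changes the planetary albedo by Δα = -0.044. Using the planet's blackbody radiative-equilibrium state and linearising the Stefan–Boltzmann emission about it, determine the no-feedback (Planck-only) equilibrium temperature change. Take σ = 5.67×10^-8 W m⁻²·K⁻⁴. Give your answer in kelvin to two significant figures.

Unperturbed T_e = [565.0·(1−0.22)/(4σ)]^¼ = 210.0 K.
TOA radiative forcing: ΔF = −S·Δα/4 = −565.0·(-0.044)/4 = 6.215 W m⁻².
Planck response: λ_P = 4σT_e³ = 4·5.67×10⁻⁸·(210.0)³ = 2.099 W m⁻²/K.
ΔT₀ = ΔF/λ_P = 6.215/2.099 = 2.96 K.

3.0 kelvin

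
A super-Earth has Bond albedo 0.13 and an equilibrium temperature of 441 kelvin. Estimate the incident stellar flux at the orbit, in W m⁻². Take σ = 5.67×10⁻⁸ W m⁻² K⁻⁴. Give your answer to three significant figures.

9860 W m⁻²

Invert the energy balance for S: S = 4σT⁴/(1−α).
σT⁴ = 5.67×10⁻⁸·(441)⁴ = 2145 W m⁻².
S = 4·2145/0.87 = 9860 W m⁻².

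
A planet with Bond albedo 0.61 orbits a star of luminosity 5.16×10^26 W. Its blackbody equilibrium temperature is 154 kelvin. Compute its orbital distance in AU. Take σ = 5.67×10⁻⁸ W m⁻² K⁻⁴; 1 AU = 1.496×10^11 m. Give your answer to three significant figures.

2.37 AU

Required flux: S = 4σT⁴/(1−α) = 327.1 W m⁻².
Then d = [L/(4πS)]^(1/2) = 3.543×10^11 m, i.e. 2.368 AU.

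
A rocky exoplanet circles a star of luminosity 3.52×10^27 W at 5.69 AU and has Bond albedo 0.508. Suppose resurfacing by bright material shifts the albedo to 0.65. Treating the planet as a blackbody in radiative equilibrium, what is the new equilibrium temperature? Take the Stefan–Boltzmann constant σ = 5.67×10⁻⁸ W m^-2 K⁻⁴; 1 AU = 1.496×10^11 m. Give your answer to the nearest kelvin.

156 K

Orbital distance: d = 5.69 AU = 8.512×10^11 m.
Flux at the orbit: S = L/(4πd²) = 3.52×10^27/(4π·(8.51×10^11)²) = 386.6 W m^-2.
T₂ = [S(1−α₂)/(4σ)]^(1/4) = [386.6·0.35/(4σ)]^(1/4) = 156.3 K.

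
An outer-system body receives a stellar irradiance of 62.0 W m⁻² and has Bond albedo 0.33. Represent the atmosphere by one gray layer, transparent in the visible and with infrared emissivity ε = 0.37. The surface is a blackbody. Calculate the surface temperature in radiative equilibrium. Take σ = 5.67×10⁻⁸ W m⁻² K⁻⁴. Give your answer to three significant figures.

122 K

Effective emission temperature (TOA balance): σT_e⁴ = S(1−α)/4 = 10.38 W m⁻² → T_e = 116.3 K.
The surface balance (absorbed SW + ε·downward IR = σT_s⁴) with T_a⁴ = T_s⁴/2 reduces to T_s = T_e·[2/(2−ε)]^¼ = 122.4 K.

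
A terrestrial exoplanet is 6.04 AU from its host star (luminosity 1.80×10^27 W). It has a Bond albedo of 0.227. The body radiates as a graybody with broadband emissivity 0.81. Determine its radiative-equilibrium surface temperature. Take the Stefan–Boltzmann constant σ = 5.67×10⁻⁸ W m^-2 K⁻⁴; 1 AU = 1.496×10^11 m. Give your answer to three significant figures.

Orbital distance: d = 6.04 AU = 9.036×10^11 m.
Spreading L over a sphere of radius d: S = 1.80×10^27/(4π·9.04×10^11²) = 175.4 W m^-2.
The planet absorbs (1−α)S over its disc πR² and re-emits over 4πR², so the mean absorbed flux is (1−0.227)·175.4/4 = 33.90 W m^-2.
Equating to εσT⁴ with ε = 0.81: T = (33.90/0.81σ)^(1/4) = 164.8 K.

165 K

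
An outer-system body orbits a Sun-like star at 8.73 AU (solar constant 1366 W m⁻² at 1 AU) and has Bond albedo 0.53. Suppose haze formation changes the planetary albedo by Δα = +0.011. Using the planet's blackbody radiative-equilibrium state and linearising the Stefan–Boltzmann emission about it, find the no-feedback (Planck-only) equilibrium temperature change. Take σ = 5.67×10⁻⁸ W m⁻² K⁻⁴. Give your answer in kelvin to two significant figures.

Flux at the orbit: S = 1366/(8.73)² = 17.92 W m⁻².
Unperturbed T_e = [17.92·(1−0.53)/(4σ)]^¼ = 78.07 K.
The change in absorbed flux is Δ[S(1−α)/4] = −SΔα/4 = -0.04929 W m⁻².
Planck response: λ_P = 4σT_e³ = 4·5.67×10⁻⁸·(78.07)³ = 0.1079 W m⁻²/K.
Hence the no-feedback warming is ΔF/(4σT_e³) = -0.457 K.

-0.46 kelvin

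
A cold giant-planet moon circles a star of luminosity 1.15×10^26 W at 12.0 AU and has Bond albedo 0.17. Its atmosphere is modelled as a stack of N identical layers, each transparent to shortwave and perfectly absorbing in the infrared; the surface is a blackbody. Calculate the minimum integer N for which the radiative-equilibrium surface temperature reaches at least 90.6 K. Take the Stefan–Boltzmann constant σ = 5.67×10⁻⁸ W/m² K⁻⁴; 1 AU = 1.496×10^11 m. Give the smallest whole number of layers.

Orbital distance: d = 12.0 AU = 1.795×10^12 m.
Spreading L over a sphere of radius d: S = 1.15×10^26/(4π·1.80×10^12²) = 2.840 W/m².
Top-of-atmosphere balance: σT_e⁴ = S(1−α)/4 = 0.5892 W/m² → T_e = 56.78 K.
Since T_s⁴ = (N+1)T_e⁴, we need N ≥ (T_s/T_e)⁴ − 1 = 5.484.
So N ≥ 5.484; the smallest integer is N = 6.

6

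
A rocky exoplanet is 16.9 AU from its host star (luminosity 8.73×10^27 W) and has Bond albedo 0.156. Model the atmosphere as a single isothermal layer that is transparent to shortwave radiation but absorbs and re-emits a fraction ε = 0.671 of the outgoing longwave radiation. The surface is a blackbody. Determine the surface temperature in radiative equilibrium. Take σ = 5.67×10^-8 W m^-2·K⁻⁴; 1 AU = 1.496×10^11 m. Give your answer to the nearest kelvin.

Orbital distance: d = 16.9 AU = 2.528×10^12 m.
S = L/(4πd²) = 108.7 W m^-2.
Effective emission temperature (TOA balance): σT_e⁴ = S(1−α)/4 = 22.93 W m^-2 → T_e = 141.8 K.
Surface balance with a leaky layer gives σT_s⁴ = σT_e⁴·2/(2−ε), so T_s = T_e·[2/(2−0.671)]^(1/4) = 157.1 K.

157 kelvin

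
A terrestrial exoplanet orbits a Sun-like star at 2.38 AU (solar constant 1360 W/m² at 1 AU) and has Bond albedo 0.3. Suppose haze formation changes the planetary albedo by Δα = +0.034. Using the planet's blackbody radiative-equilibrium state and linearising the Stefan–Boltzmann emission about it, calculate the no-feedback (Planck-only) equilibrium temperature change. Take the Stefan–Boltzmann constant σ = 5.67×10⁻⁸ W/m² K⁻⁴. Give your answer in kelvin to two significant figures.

Irradiance scales as 1/d², so S = 1360 W/m² × (1/2.38)² = 240.1 W/m².
Reference equilibrium: T_e = [S(1−α)/(4σ)]^(1/4) = 165.0 K.
TOA radiative forcing: ΔF = −S·Δα/4 = −240.1·(+0.034)/4 = -2.041 W/m².
Linearising σT⁴ gives d(σT⁴)/dT = 4σT_e³ = 1.019 W/m² per K.
ΔT₀ = ΔF/λ_P = -2.041/1.019 = -2.00 K.

-2.0 kelvin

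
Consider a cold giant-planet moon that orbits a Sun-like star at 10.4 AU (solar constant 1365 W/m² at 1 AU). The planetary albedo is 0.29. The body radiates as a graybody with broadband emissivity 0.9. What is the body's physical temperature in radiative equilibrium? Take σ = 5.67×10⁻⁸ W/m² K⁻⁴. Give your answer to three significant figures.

81.4 K

By the inverse-square law, S = 1365/10.4² = 12.62 W/m².
Averaging over the sphere, the absorbed flux is S(1−α)/4 = 2.240 W/m².
Equating to εσT⁴ with ε = 0.9: T = (2.240/0.9σ)^(1/4) = 81.40 K.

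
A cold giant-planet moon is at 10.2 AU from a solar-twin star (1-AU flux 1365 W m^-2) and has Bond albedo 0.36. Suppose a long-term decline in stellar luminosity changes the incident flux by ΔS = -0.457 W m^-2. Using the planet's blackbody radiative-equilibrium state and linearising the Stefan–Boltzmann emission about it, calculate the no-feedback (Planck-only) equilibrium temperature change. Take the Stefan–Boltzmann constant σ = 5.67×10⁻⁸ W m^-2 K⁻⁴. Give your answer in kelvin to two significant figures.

Irradiance scales as 1/d², so S = 1365 W m^-2 × (1/10.2)² = 13.12 W m^-2.
Unperturbed T_e = [13.12·(1−0.36)/(4σ)]^¼ = 78.00 K.
Only a fraction (1−α) is absorbed and it's spread over 4πR², so ΔF = (1−α)ΔS/4 = -0.07312 W m^-2.
The Planck feedback parameter is 4σT_e³ = 0.1076 W m^-2/K.
So ΔT₀ = -0.07312/0.1076 = -0.679 K.

-0.68 K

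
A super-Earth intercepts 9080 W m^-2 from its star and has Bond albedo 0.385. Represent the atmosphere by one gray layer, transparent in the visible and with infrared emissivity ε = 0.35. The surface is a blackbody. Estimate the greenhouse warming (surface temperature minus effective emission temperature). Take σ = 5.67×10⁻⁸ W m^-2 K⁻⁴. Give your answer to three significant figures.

Effective emission temperature (TOA balance): σT_e⁴ = S(1−α)/4 = 1396 W m^-2 → T_e = 396.1 K.
Surface balance with a leaky layer gives σT_s⁴ = σT_e⁴·2/(2−ε), so T_s = T_e·[2/(2−0.35)]^(1/4) = 415.6 K.
Greenhouse warming: T_s − T_e = 19.52 K.

19.5 K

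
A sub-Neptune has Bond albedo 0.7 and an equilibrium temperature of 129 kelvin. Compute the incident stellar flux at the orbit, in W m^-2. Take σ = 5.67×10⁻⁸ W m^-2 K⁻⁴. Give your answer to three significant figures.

From S(1−α)/4 = σT⁴: S = 4σT⁴/(1−α).
The emitted flux is σT⁴ = 15.70 W m^-2.
So S = 4×15.70/(1−0.7) = 209.4 W m^-2.

209 W m^-2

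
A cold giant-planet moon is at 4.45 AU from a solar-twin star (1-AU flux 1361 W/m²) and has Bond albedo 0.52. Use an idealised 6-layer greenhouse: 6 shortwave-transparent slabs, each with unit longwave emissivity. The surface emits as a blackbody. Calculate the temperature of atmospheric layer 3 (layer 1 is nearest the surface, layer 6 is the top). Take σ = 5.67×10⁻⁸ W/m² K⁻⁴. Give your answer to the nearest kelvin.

By the inverse-square law, S = 1361/4.45² = 68.73 W/m².
The effective emission temperature is T_e = [S(1−α)/(4σ)]^¼ = 109.8 K.
Each opaque layer satisfies 2T_j⁴ = T_{j−1}⁴ + T_{j+1}⁴, giving T_k⁴ = (N+1−k)T_e⁴.
With k = 3: T_3 = (6+1−3)^¼·109.8 K = 155.3 K.

155 kelvin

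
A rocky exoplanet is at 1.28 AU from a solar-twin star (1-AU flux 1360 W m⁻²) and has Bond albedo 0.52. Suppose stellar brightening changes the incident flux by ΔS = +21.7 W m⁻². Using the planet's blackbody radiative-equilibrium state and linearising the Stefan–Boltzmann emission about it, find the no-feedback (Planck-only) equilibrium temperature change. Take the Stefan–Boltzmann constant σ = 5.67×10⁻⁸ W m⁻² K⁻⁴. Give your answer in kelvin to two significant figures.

1.3 K

Flux at the orbit: S = 1360/(1.28)² = 830.1 W m⁻².
Unperturbed T_e = [830.1·(1−0.52)/(4σ)]^¼ = 204.7 K.
ΔF = Δ[S(1−α)]/4 = (1−0.52)·+21.7/4 = 2.604 W m⁻².
Planck response: λ_P = 4σT_e³ = 4·5.67×10⁻⁸·(204.7)³ = 1.946 W m⁻²/K.
Hence the no-feedback warming is ΔF/(4σT_e³) = 1.34 K.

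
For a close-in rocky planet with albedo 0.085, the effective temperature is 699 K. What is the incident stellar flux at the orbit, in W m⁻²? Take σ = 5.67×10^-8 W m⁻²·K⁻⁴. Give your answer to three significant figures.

From S(1−α)/4 = σT⁴: S = 4σT⁴/(1−α).
The emitted flux is σT⁴ = 13540 W m⁻².
So S = 4×13540/(1−0.085) = 59170 W m⁻².

59200 W m⁻²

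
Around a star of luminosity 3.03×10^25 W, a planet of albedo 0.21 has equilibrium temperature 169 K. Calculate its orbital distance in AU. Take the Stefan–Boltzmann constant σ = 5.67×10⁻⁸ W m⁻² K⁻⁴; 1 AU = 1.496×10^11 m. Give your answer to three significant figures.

0.678 AU

Energy balance gives S = 4σT⁴/(1−α) = 234.2 W m⁻².
Then d = [L/(4πS)]^(1/2) = 1.015×10^11 m, i.e. 0.6783 AU.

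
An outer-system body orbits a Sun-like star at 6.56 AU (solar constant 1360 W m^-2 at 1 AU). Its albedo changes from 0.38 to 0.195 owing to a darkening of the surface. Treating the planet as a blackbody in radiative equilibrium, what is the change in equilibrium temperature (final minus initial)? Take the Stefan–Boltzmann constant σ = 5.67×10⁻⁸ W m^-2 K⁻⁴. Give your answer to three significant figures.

6.50 K

Irradiance scales as 1/d², so S = 1360 W m^-2 × (1/6.56)² = 31.60 W m^-2.
With α = 0.38, T₁ = 96.41 K.
After:  T₂ = [31.60·0.805/(4σ)]^(1/4) = 102.9 K.
ΔT = T₂ − T₁ = 6.504 K.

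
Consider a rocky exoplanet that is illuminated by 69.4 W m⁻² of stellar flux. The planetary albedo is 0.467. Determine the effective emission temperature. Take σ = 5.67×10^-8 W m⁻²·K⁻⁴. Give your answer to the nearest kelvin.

113 kelvin

Absorbed flux (global mean): S(1−α)/4 = 69.40·0.533/4 = 9.248 W m⁻².
Balancing against σT⁴: T = (9.248/5.67×10⁻⁸)^(1/4) = 113.0 K.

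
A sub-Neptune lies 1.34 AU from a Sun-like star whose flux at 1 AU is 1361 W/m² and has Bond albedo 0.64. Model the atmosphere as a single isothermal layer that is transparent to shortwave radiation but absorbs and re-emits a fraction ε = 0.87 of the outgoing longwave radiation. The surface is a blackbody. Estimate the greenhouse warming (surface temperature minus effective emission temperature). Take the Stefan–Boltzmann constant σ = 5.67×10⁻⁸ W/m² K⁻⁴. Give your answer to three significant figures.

28.6 K

Flux at the orbit: S = 1361/(1.34)² = 758.0 W/m².
The planet radiates to space at T_e = [S(1−α)/(4σ)]^(1/4) = 186.2 K.
Surface balance with a leaky layer gives σT_s⁴ = σT_e⁴·2/(2−ε), so T_s = T_e·[2/(2−0.87)]^(1/4) = 214.8 K.
The atmosphere warms the surface by 28.57 K.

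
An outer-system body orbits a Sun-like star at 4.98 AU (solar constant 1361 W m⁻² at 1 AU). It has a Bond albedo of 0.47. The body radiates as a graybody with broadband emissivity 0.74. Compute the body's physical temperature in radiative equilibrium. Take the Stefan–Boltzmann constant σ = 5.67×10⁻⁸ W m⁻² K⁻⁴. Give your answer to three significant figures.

115 K

Irradiance scales as 1/d², so S = 1361 W m⁻² × (1/4.98)² = 54.88 W m⁻².
The planet absorbs (1−α)S over its disc πR² and re-emits over 4πR², so the mean absorbed flux is (1−0.47)·54.88/4 = 7.271 W m⁻².
Radiative balance εσT⁴ = 7.271 gives T = [7.271/(0.74·σ)]^(1/4) = 114.7 K.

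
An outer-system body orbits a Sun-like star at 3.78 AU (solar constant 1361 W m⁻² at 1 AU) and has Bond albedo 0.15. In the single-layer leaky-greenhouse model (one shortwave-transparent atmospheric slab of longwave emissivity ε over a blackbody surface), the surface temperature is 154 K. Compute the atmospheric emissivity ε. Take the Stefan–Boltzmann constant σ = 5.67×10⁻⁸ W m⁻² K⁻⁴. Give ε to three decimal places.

Irradiance scales as 1/d², so S = 1361 W m⁻² × (1/3.78)² = 95.25 W m⁻².
First, T_e = [95.25·(1−0.15)/(4σ)]^(1/4) = 137.5 K.
Inverting T_s⁴ = 2T_e⁴/(2−ε): (T_e/T_s)⁴ = 0.6347, so ε = 2(1 − 0.6347) = 0.7306.

0.731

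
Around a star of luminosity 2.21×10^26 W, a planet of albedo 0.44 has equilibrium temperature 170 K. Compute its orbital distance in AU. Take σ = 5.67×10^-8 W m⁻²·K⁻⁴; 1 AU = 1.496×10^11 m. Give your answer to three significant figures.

Energy balance gives S = 4σT⁴/(1−α) = 338.3 W m⁻².
From L = 4πd²S, d = √(2.21×10^26/(4π·338.3)) = 2.280×10^11 m = 1.524 AU.

1.52 AU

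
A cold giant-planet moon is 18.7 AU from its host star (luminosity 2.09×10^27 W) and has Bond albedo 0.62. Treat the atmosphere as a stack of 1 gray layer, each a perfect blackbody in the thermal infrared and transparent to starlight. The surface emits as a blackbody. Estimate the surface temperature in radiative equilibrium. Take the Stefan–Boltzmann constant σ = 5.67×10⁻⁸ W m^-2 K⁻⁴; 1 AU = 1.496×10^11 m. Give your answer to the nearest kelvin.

d = 18.7 × 1.496×10^11 m = 2.798×10^12 m.
Flux at the orbit: S = L/(4πd²) = 2.09×10^27/(4π·(2.80×10^12)²) = 21.25 W m^-2.
The effective emission temperature is T_e = [S(1−α)/(4σ)]^¼ = 77.25 K.
Layer-by-layer balance gives σT_s⁴ = (N+1)σT_e⁴, so T_s = 2^¼·77.25 = 91.86 K.

92 kelvin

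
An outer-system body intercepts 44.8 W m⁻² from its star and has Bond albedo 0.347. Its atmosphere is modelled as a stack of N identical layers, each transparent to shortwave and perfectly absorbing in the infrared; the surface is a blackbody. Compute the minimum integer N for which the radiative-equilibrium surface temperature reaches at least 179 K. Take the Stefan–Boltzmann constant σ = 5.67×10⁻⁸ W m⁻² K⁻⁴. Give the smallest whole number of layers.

OLR = S(1−α)/4 = 7.314 W m⁻²; the top layer radiates at T_e = 106.6 K.
Since T_s⁴ = (N+1)T_e⁴, we need N ≥ (T_s/T_e)⁴ − 1 = 6.959.
The minimum whole number is N = 7.

7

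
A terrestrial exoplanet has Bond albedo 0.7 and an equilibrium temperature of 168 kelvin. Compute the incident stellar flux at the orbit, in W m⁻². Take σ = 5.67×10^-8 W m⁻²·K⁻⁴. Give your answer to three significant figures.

From S(1−α)/4 = σT⁴: S = 4σT⁴/(1−α).
σT⁴ = 5.67×10⁻⁸·(168)⁴ = 45.17 W m⁻².
So S = 4×45.17/(1−0.7) = 602.2 W m⁻².

602 W m⁻²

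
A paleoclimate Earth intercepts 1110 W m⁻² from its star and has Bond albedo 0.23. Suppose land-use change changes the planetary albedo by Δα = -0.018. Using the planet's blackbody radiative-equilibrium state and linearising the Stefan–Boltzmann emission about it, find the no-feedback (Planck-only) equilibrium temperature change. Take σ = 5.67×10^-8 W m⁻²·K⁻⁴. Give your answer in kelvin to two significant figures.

The baseline emission temperature is T_e = 247.8 K.
TOA radiative forcing: ΔF = −S·Δα/4 = −1110·(-0.018)/4 = 4.995 W m⁻².
Planck response: λ_P = 4σT_e³ = 4·5.67×10⁻⁸·(247.8)³ = 3.450 W m⁻²/K.
ΔT₀ = ΔF/λ_P = 4.995/3.450 = 1.45 K.

1.4 kelvin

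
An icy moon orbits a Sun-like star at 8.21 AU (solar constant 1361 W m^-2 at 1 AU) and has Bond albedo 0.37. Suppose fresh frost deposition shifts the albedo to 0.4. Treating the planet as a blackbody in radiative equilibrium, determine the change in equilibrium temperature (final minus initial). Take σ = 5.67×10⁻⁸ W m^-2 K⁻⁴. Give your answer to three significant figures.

-1.05 K

By the inverse-square law, S = 1361/8.21² = 20.19 W m^-2.
With α = 0.37, T₁ = 86.54 K.
With α = 0.4, T₂ = 85.49 K.
Change: 85.49 − 86.54 = -1.049 K.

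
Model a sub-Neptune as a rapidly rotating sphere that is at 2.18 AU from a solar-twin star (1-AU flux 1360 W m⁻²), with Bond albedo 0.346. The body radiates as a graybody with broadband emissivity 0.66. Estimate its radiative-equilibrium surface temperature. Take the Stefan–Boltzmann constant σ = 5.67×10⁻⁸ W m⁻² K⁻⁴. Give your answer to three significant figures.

188 K

By the inverse-square law, S = 1360/2.18² = 286.2 W m⁻².
The planet absorbs (1−α)S over its disc πR² and re-emits over 4πR², so the mean absorbed flux is (1−0.346)·286.2/4 = 46.79 W m⁻².
Radiative balance εσT⁴ = 46.79 gives T = [46.79/(0.66·σ)]^(1/4) = 188.0 K.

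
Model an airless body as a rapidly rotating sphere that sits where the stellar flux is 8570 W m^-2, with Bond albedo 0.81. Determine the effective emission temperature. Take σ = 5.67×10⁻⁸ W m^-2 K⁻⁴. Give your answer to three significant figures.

Absorbed flux (global mean): S(1−α)/4 = 8570·0.19/4 = 407.1 W m^-2.
In equilibrium σT⁴ equals this, so T = 291.1 K.

291 K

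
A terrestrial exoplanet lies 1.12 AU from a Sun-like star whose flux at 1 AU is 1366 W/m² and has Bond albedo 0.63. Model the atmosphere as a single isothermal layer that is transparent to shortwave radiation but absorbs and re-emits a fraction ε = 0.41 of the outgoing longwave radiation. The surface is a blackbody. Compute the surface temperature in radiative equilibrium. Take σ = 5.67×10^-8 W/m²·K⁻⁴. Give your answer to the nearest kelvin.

Irradiance scales as 1/d², so S = 1366 W/m² × (1/1.12)² = 1089 W/m².
At the top of the atmosphere, σT_e⁴ = S(1−α)/4 = 100.7 W/m², giving T_e = 205.3 K.
The surface balance (absorbed SW + ε·downward IR = σT_s⁴) with T_a⁴ = T_s⁴/2 reduces to T_s = T_e·[2/(2−ε)]^¼ = 217.4 K.

217 K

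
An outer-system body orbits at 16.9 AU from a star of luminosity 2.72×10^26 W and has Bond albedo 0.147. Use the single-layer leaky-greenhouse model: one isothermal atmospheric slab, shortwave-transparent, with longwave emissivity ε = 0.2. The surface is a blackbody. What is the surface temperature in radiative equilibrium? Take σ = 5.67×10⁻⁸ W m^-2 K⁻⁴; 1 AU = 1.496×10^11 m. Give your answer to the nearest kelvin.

Orbital distance: d = 16.9 AU = 2.528×10^12 m.
Spreading L over a sphere of radius d: S = 2.72×10^26/(4π·2.53×10^12²) = 3.386 W m^-2.
The planet radiates to space at T_e = [S(1−α)/(4σ)]^(1/4) = 59.74 K.
Surface balance with a leaky layer gives σT_s⁴ = σT_e⁴·2/(2−ε), so T_s = T_e·[2/(2−0.2)]^(1/4) = 61.33 K.

61 K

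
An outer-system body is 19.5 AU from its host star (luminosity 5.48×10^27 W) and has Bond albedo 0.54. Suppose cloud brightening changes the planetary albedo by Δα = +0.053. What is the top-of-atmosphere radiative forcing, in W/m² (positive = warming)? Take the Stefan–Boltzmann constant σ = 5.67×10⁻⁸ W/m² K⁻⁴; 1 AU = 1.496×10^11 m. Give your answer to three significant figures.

-0.679 W/m²

d = 19.5 × 1.496×10^11 m = 2.917×10^12 m.
Spreading L over a sphere of radius d: S = 5.48×10^27/(4π·2.92×10^12²) = 51.24 W/m².
TOA radiative forcing: ΔF = −S·Δα/4 = −51.24·(+0.053)/4 = -0.6790 W/m².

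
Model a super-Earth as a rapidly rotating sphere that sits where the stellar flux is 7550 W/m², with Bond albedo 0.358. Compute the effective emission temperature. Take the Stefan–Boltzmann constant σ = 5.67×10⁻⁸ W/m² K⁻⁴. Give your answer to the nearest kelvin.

382 K

Averaging over the sphere, the absorbed flux is S(1−α)/4 = 1212 W/m².
Balancing against σT⁴: T = (1212/5.67×10⁻⁸)^(1/4) = 382.3 K.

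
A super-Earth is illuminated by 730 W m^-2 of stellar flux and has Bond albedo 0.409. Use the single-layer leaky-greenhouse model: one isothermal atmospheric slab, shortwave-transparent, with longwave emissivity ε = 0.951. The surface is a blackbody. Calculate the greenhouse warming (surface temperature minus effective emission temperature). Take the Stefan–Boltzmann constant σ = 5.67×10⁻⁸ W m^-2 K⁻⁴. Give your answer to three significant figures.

The planet radiates to space at T_e = [S(1−α)/(4σ)]^(1/4) = 208.8 K.
Surface balance with a leaky layer gives σT_s⁴ = σT_e⁴·2/(2−ε), so T_s = T_e·[2/(2−0.951)]^(1/4) = 245.4 K.
Greenhouse warming: T_s − T_e = 36.56 K.

36.6 K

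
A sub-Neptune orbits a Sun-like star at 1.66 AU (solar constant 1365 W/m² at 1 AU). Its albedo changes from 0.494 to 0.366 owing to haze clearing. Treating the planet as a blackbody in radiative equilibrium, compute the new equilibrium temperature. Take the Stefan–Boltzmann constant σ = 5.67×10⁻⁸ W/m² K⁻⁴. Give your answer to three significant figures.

By the inverse-square law, S = 1365/1.66² = 495.4 W/m².
With the new albedo, S(1−α₂)/4 = 78.51 W/m², so T₂ = 192.9 K.

193 K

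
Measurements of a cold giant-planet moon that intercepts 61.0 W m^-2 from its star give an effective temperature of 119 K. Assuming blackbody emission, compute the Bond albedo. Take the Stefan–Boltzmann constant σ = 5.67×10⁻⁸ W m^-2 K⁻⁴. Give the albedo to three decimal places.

Rearranging the radiative balance, α = 1 − 4σT⁴/S.
4σT⁴ = 4·5.67×10⁻⁸·(119)⁴ = 45.48 W m^-2.
Hence α = 1 − 45.48/61.00 = 0.2544.

0.254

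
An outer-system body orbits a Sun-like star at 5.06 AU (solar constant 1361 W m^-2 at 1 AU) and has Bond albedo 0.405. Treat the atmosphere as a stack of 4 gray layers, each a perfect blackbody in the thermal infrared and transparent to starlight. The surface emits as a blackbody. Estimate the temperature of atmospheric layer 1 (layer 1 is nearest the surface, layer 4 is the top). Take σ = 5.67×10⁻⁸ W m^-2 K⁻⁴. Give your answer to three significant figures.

By the inverse-square law, S = 1361/5.06² = 53.16 W m^-2.
The effective emission temperature is T_e = [S(1−α)/(4σ)]^¼ = 108.7 K.
The net upward flux σT_e⁴ is constant between every pair of levels, so T_k⁴ = (N+1−k)T_e⁴.
With k = 1: T_1 = (4+1−1)^¼·108.7 K = 153.7 K.

154 K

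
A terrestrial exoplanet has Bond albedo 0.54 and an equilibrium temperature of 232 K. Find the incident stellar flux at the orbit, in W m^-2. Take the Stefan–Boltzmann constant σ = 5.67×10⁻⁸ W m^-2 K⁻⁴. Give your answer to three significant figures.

From S(1−α)/4 = σT⁴: S = 4σT⁴/(1−α).
σT⁴ = 5.67×10⁻⁸·(232)⁴ = 164.3 W m^-2.
So S = 4×164.3/(1−0.54) = 1428 W m^-2.

1430 W m^-2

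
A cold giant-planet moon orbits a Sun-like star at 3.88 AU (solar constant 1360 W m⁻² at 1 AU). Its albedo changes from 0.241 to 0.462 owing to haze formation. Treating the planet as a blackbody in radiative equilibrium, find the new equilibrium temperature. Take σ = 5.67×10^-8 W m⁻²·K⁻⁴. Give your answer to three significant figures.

By the inverse-square law, S = 1360/3.88² = 90.34 W m⁻².
T₂ = [S(1−α₂)/(4σ)]^(1/4) = [90.34·0.538/(4σ)]^(1/4) = 121.0 K.

121 K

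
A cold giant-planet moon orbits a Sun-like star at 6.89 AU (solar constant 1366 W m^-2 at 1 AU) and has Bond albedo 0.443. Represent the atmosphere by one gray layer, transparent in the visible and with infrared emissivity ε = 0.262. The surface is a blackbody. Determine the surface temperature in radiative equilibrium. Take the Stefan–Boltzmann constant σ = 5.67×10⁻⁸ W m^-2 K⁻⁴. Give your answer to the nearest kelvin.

95 K

Flux at the orbit: S = 1366/(6.89)² = 28.77 W m^-2.
At the top of the atmosphere, σT_e⁴ = S(1−α)/4 = 4.007 W m^-2, giving T_e = 91.69 K.
Surface balance with a leaky layer gives σT_s⁴ = σT_e⁴·2/(2−ε), so T_s = T_e·[2/(2−0.262)]^(1/4) = 94.96 K.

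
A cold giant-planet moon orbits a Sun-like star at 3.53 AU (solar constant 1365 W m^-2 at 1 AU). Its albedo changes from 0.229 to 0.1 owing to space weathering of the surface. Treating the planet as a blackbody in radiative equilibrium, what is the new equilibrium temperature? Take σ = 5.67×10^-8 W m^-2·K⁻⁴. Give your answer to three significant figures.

144 K

Flux at the orbit: S = 1365/(3.53)² = 109.5 W m^-2.
New equilibrium: T₂ = [(1−0.1)·109.5/(4σ)]^(1/4) = 144.4 K.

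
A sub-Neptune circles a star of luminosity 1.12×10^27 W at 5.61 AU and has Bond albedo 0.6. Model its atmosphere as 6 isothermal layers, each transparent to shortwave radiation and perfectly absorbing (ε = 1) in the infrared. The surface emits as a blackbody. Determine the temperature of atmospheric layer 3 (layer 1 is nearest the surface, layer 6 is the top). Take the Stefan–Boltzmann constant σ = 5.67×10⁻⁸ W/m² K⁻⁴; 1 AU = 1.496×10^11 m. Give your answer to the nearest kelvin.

173 K

Orbital distance: d = 5.61 AU = 8.393×10^11 m.
Flux at the orbit: S = L/(4πd²) = 1.12×10^27/(4π·(8.39×10^11)²) = 126.5 W/m².
OLR = S(1−α)/4 = 12.65 W/m²; the top layer radiates at T_e = 122.2 K.
Each opaque layer satisfies 2T_j⁴ = T_{j−1}⁴ + T_{j+1}⁴, giving T_k⁴ = (N+1−k)T_e⁴.
With k = 3: T_3 = (6+1−3)^¼·122.2 K = 172.9 K.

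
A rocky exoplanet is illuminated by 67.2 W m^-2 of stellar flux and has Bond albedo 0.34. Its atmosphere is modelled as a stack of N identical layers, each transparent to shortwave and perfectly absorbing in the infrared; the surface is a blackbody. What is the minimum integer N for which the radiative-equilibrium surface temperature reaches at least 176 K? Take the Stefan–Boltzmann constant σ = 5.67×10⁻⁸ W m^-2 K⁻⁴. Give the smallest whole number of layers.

OLR = S(1−α)/4 = 11.09 W m^-2; the top layer radiates at T_e = 118.3 K.
Since T_s⁴ = (N+1)T_e⁴, we need N ≥ (T_s/T_e)⁴ − 1 = 3.907.
Rounding up, N = 4.

4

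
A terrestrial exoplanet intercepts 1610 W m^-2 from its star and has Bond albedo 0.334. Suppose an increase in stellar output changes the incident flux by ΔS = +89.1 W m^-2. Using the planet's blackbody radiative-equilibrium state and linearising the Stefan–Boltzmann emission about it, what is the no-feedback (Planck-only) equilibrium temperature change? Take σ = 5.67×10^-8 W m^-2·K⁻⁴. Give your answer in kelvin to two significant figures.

3.6 K

Reference equilibrium: T_e = [S(1−α)/(4σ)]^(1/4) = 262.2 K.
TOA radiative forcing: ΔF = (1−α)ΔS/4 = 0.666·(+89.1)/4 = 14.84 W m^-2.
Planck response: λ_P = 4σT_e³ = 4·5.67×10⁻⁸·(262.2)³ = 4.089 W m^-2/K.
So ΔT₀ = 14.84/4.089 = 3.63 K.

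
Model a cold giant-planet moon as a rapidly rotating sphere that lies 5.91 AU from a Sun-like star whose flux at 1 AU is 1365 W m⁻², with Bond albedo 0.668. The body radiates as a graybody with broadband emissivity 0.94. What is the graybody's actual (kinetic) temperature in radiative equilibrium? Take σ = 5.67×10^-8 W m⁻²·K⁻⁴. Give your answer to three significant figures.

88.3 K

By the inverse-square law, S = 1365/5.91² = 39.08 W m⁻².
The planet absorbs (1−α)S over its disc πR² and re-emits over 4πR², so the mean absorbed flux is (1−0.668)·39.08/4 = 3.244 W m⁻².
Equating to εσT⁴ with ε = 0.94: T = (3.244/0.94σ)^(1/4) = 88.32 K.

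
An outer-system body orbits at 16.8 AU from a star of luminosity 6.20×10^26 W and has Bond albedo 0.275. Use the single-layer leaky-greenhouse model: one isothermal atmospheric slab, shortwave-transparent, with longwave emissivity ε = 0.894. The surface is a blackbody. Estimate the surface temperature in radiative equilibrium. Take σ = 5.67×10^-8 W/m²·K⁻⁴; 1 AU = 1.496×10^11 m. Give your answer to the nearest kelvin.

Orbital distance: d = 16.8 AU = 2.513×10^12 m.
Flux at the orbit: S = L/(4πd²) = 6.20×10^26/(4π·(2.51×10^12)²) = 7.811 W/m².
Effective emission temperature (TOA balance): σT_e⁴ = S(1−α)/4 = 1.416 W/m² → T_e = 70.69 K.
For a single slab of emissivity ε, T_s⁴ = 2T_e⁴/(2−ε); thus T_s = 70.69·(1.808)^(1/4) = 81.97 K.

82 K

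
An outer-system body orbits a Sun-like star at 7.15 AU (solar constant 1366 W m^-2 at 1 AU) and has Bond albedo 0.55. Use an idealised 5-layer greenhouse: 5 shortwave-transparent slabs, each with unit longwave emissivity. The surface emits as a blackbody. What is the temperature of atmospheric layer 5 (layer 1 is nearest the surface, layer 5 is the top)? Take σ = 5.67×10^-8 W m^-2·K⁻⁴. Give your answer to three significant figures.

85.3 kelvin

Irradiance scales as 1/d², so S = 1366 W m^-2 × (1/7.15)² = 26.72 W m^-2.
OLR = S(1−α)/4 = 3.006 W m^-2; the top layer radiates at T_e = 85.33 K.
Each opaque layer satisfies 2T_j⁴ = T_{j−1}⁴ + T_{j+1}⁴, giving T_k⁴ = (N+1−k)T_e⁴.
T_5 = (1)^(1/4)·85.33 = 85.33 K.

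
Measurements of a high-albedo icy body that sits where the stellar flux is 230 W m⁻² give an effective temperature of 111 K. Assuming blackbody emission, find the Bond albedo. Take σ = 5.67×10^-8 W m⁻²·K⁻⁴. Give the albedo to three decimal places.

Energy balance: S(1−α)/4 = σT⁴, so 1−α = 4σT⁴/S.
4σT⁴ = 4·5.67×10⁻⁸·(111)⁴ = 34.43 W m⁻².
Hence α = 1 − 34.43/230.0 = 0.8503.

0.850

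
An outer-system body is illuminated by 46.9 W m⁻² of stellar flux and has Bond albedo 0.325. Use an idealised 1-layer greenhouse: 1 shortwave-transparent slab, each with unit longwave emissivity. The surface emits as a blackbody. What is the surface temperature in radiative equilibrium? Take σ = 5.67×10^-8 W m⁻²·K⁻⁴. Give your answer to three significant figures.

129 K

The effective emission temperature is T_e = [S(1−α)/(4σ)]^¼ = 108.7 K.
Layer-by-layer balance gives σT_s⁴ = (N+1)σT_e⁴, so T_s = 2^¼·108.7 = 129.3 K.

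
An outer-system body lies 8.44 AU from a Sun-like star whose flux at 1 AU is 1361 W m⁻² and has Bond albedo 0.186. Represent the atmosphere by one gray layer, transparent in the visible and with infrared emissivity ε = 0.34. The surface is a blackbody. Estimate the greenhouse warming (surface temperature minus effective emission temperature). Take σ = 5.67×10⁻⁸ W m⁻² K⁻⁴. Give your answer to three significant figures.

4.34 kelvin

Flux at the orbit: S = 1361/(8.44)² = 19.11 W m⁻².
The planet radiates to space at T_e = [S(1−α)/(4σ)]^(1/4) = 91.00 K.
For a single slab of emissivity ε, T_s⁴ = 2T_e⁴/(2−ε); thus T_s = 91.00·(1.205)^(1/4) = 95.34 K.
Greenhouse warming: T_s − T_e = 4.339 K.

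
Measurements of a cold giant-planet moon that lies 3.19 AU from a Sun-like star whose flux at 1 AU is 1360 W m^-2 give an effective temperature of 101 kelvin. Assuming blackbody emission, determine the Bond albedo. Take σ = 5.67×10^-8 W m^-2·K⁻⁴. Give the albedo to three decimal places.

Irradiance scales as 1/d², so S = 1360 W m^-2 × (1/3.19)² = 133.6 W m^-2.
Rearranging the radiative balance, α = 1 − 4σT⁴/S.
σT⁴ = 5.900 W m^-2, so 4σT⁴ = 23.60 W m^-2.
1−α = 23.60/133.6 = 0.1766, so α = 0.8234.

0.823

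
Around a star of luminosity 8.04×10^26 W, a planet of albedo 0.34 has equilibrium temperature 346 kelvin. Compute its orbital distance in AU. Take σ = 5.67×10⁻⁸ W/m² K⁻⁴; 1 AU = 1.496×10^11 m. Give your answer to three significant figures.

0.762 AU

The flux needed for this T is 4σT⁴/(1−0.34) = 4925 W/m².
Then d = [L/(4πS)]^(1/2) = 1.140×10^11 m, i.e. 0.7619 AU.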